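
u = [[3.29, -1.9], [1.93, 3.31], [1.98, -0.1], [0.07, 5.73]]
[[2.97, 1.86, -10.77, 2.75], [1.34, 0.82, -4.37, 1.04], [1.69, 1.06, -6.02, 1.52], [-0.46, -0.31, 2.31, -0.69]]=u @ [[0.85,0.53,-3.02,0.76], [-0.09,-0.06,0.44,-0.13]]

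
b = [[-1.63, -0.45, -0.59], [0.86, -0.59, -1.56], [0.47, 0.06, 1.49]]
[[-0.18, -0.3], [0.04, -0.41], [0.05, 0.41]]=b @ [[0.09,  0.06], [0.07,  0.12], [0.00,  0.25]]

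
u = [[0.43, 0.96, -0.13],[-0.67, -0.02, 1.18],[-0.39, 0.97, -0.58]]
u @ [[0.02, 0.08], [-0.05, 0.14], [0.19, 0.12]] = [[-0.06, 0.15], [0.21, 0.09], [-0.17, 0.04]]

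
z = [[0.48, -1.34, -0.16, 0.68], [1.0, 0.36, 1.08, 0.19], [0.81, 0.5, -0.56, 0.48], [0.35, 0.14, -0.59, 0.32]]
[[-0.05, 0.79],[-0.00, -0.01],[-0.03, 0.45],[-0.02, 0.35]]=z@[[-0.03, 0.45], [0.02, -0.33], [0.02, -0.34], [-0.01, 0.12]]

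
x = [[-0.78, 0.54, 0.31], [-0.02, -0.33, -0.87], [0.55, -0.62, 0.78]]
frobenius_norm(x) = 1.78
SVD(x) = [[0.46, 0.66, -0.59], [0.25, -0.73, -0.63], [-0.85, 0.15, -0.5]] @ diag([1.312070522191222, 1.164590986355974, 0.28248677720430243]) @ [[-0.64, 0.53, -0.56], [-0.36, 0.44, 0.82], [0.68, 0.73, -0.09]]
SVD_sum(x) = [[-0.39, 0.32, -0.34], [-0.21, 0.17, -0.18], [0.71, -0.59, 0.62]] + [[-0.28, 0.34, 0.64], [0.31, -0.37, -0.70], [-0.06, 0.08, 0.14]] + [[-0.11, -0.12, 0.01], [-0.12, -0.13, 0.02], [-0.1, -0.1, 0.01]]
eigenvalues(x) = [1.14, -1.14, -0.33]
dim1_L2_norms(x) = [1.0, 0.93, 1.14]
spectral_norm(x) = 1.31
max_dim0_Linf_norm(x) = 0.87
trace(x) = -0.33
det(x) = 0.43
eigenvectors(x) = [[-0.0, -0.86, 0.76], [-0.51, 0.37, 0.65], [0.86, 0.36, -0.02]]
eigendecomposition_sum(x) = [[-0.00,0.00,-0.0],[-0.16,0.18,-0.57],[0.28,-0.3,0.97]] + [[-0.63, 0.76, 0.44], [0.27, -0.32, -0.19], [0.27, -0.32, -0.19]] + [[-0.15, -0.22, -0.13], [-0.13, -0.18, -0.11], [0.00, 0.00, 0.0]]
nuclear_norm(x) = 2.76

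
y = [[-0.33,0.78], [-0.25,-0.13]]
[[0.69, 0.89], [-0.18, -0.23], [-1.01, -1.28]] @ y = [[-0.45, 0.42], [0.12, -0.11], [0.65, -0.62]]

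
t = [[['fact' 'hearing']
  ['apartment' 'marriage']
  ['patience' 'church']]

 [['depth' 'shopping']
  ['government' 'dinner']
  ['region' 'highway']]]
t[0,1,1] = 'marriage'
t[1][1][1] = 'dinner'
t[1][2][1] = 'highway'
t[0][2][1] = 'church'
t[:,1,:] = [['apartment', 'marriage'], ['government', 'dinner']]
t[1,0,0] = 'depth'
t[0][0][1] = 'hearing'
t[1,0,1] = 'shopping'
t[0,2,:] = ['patience', 'church']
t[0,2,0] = 'patience'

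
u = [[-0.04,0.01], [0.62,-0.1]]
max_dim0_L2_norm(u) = 0.62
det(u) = -0.00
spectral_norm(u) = 0.63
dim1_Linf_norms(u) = [0.04, 0.62]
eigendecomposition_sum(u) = [[0.01, 0.00], [0.05, 0.00]] + [[-0.05, 0.01], [0.57, -0.10]]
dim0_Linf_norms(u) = [0.62, 0.1]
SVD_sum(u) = [[-0.04, 0.01], [0.62, -0.1]] + [[0.0, 0.0], [0.0, 0.00]]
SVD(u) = [[-0.07,  1.00], [1.0,  0.07]] @ diag([0.6293550512123117, 0.0034956420795577885]) @ [[0.99, -0.16], [0.16, 0.99]]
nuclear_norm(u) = 0.63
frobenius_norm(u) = 0.63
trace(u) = -0.14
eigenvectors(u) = [[0.18,  -0.09], [0.98,  1.00]]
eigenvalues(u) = [0.01, -0.15]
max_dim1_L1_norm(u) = 0.72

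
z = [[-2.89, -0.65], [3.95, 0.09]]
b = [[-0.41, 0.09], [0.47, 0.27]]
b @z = [[1.54, 0.27], [-0.29, -0.28]]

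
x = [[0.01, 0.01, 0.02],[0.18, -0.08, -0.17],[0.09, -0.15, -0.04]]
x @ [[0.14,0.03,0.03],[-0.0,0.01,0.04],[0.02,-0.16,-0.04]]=[[0.0, -0.00, -0.00], [0.02, 0.03, 0.01], [0.01, 0.01, -0.0]]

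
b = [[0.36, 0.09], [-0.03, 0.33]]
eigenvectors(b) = [[0.87+0.00j, 0.87-0.00j], [(-0.14+0.48j), (-0.14-0.48j)]]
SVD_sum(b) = [[0.27, 0.20], [0.14, 0.10]] + [[0.09,-0.11], [-0.17,0.23]]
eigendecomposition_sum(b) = [[(0.18-0.03j), 0.04-0.31j], [(-0.02+0.1j), (0.16+0.08j)]] + [[0.18+0.03j, (0.04+0.31j)], [-0.02-0.10j, (0.16-0.08j)]]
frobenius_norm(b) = 0.50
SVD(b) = [[-0.89, -0.45],[-0.45, 0.89]] @ diag([0.38371954556035937, 0.3166375062353657]) @ [[-0.80, -0.60], [-0.60, 0.80]]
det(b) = 0.12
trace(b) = 0.69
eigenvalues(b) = [(0.34+0.05j), (0.34-0.05j)]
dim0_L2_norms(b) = [0.36, 0.34]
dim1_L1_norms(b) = [0.45, 0.36]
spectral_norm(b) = 0.38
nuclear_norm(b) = 0.70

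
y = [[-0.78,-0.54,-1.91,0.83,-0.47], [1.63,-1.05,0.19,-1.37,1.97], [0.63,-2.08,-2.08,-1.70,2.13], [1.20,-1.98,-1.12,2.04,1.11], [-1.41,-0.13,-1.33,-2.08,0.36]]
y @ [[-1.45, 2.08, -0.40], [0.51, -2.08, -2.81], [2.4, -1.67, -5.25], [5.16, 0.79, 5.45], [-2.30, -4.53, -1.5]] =[[1.64,5.48,17.09], [-14.04,-4.75,-9.12], [-20.64,-1.88,4.05], [2.54,5.07,20.42], [-12.77,-3.72,-3.96]]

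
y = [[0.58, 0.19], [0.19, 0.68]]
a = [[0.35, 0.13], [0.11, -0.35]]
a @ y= [[0.23, 0.15], [-0.0, -0.22]]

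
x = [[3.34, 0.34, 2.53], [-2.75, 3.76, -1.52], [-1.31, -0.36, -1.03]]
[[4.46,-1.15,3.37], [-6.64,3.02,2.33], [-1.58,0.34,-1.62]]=x @ [[1.06, 0.86, -0.1], [-0.8, 0.75, 1.08], [0.47, -1.69, 1.32]]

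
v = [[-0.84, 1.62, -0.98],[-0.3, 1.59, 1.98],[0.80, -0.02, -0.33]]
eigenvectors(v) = [[(-0.8+0j), -0.80-0.00j, (0.47+0j)], [(0.01-0.38j), 0.01+0.38j, 0.87+0.00j], [0.13+0.45j, (0.13-0.45j), 0.17+0.00j]]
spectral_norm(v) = 2.65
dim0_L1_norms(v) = [1.94, 3.23, 3.29]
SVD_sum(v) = [[-0.22,  0.66,  0.52], [-0.63,  1.88,  1.47], [0.11,  -0.32,  -0.25]] + [[-0.66, 0.94, -1.49], [0.23, -0.33, 0.53], [0.01, -0.02, 0.02]] + [[0.05, 0.02, -0.01], [0.10, 0.05, -0.02], [0.68, 0.31, -0.11]]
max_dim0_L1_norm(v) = 3.29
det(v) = 4.05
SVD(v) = [[-0.33, 0.94, 0.07], [-0.93, -0.33, 0.14], [0.16, -0.02, 0.99]] @ diag([2.646903373952725, 1.995800905841812, 0.767386000132059]) @ [[0.26, -0.76, -0.60], [-0.35, 0.5, -0.79], [0.90, 0.41, -0.14]]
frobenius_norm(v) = 3.40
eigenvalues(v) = [(-0.69+1.33j), (-0.69-1.33j), (1.81+0j)]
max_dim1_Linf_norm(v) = 1.98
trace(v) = 0.42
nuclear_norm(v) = 5.41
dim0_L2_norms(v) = [1.2, 2.27, 2.23]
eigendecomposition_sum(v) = [[(-0.48+0.54j),(0.42-0.15j),-0.83-0.75j], [(-0.26-0.23j),0.07+0.20j,0.37-0.39j], [0.38+0.18j,(-0.15-0.21j),-0.29+0.58j]] + [[-0.48-0.54j, (0.42+0.15j), -0.83+0.75j], [(-0.26+0.23j), 0.07-0.20j, (0.37+0.39j)], [0.38-0.18j, -0.15+0.21j, -0.29-0.58j]] + [[(0.11+0j), (0.79+0j), (0.67+0j)],[(0.21+0j), (1.45+0j), (1.25+0j)],[(0.04+0j), 0.28+0.00j, 0.24+0.00j]]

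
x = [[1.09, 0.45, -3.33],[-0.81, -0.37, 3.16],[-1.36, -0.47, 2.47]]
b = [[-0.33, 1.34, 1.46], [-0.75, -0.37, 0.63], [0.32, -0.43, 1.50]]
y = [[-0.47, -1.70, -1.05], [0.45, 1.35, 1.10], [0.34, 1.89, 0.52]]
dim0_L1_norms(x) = [3.26, 1.29, 8.96]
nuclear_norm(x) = 6.14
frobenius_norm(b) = 2.77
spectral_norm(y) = 3.33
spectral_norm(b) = 2.29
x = y @ b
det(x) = -0.00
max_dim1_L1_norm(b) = 3.13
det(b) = 2.52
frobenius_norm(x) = 5.61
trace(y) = 1.40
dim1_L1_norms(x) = [4.87, 4.34, 4.3]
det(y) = -0.00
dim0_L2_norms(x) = [1.92, 0.75, 5.21]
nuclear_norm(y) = 3.90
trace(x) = 3.19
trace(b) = 0.80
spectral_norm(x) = 5.58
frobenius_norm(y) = 3.38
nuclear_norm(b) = 4.44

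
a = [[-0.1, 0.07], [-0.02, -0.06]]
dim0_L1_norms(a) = [0.12, 0.13]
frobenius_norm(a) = 0.14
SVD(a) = [[-0.98, 0.19], [0.19, 0.98]] @ diag([0.12380341994059334, 0.05977217756626486]) @ [[0.76, -0.65],  [-0.65, -0.76]]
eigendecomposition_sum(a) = [[-0.05-0.01j, 0.04+0.09j], [-0.01-0.03j, (-0.03+0.04j)]] + [[(-0.05+0.01j), 0.04-0.09j], [(-0.01+0.03j), -0.03-0.04j]]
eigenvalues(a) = [(-0.08+0.03j), (-0.08-0.03j)]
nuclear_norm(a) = 0.18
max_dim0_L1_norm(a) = 0.13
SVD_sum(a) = [[-0.09,  0.08], [0.02,  -0.02]] + [[-0.01, -0.01], [-0.04, -0.04]]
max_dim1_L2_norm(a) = 0.12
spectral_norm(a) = 0.12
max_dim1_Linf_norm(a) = 0.1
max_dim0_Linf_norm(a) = 0.1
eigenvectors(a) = [[(0.88+0j), 0.88-0.00j], [0.25+0.40j, (0.25-0.4j)]]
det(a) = 0.01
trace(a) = -0.16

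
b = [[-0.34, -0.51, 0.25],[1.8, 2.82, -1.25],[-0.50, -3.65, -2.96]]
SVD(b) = [[-0.09, 0.16, -0.98], [0.48, -0.85, -0.19], [-0.87, -0.49, -0.01]] @ diag([5.16087832579982, 2.982032529319461, 0.004111005986271727]) @ [[0.26, 0.89, 0.38], [-0.45, -0.23, 0.86], [0.85, -0.39, 0.34]]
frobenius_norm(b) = 5.96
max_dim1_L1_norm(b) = 7.11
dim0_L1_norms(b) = [2.64, 6.98, 4.46]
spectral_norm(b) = 5.16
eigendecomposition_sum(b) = [[-0.31,-0.59,0.11], [1.70,3.19,-0.58], [-0.98,-1.84,0.33]] + [[-0.01, -0.00, -0.00], [0.00, 0.00, 0.00], [-0.00, -0.00, -0.0]] + [[-0.02, 0.08, 0.14], [0.1, -0.37, -0.67], [0.48, -1.81, -3.29]]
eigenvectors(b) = [[-0.16, 0.85, -0.04], [0.86, -0.39, 0.2], [-0.49, 0.34, 0.98]]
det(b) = 0.06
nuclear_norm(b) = 8.15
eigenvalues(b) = [3.21, -0.01, -3.68]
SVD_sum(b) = [[-0.12,  -0.40,  -0.17], [0.65,  2.22,  0.94], [-1.16,  -3.99,  -1.70]] + [[-0.22, -0.11, 0.42],[1.15, 0.6, -2.19],[0.66, 0.34, -1.26]] + [[-0.00, 0.0, -0.0], [-0.00, 0.0, -0.0], [-0.00, 0.0, -0.0]]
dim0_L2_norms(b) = [1.9, 4.64, 3.22]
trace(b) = -0.48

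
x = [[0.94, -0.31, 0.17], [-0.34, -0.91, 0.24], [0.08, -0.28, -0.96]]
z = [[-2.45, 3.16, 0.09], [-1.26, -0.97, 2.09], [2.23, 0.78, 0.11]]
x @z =[[-1.53, 3.4, -0.54], [2.51, -0.00, -1.91], [-1.98, -0.22, -0.68]]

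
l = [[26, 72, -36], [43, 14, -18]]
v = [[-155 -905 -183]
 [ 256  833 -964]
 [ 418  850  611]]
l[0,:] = [26, 72, -36]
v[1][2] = -964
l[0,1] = 72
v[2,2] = 611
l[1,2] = -18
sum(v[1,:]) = 125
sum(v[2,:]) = 1879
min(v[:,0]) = -155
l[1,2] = -18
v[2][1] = 850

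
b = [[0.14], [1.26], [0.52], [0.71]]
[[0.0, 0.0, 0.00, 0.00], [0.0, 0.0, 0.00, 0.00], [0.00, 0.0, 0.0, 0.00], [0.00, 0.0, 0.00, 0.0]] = b @ [[0.0, 0.0, 0.00, 0.00]]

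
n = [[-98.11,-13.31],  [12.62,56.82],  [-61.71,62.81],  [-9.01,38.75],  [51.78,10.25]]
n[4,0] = 51.78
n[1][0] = 12.62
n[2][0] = -61.71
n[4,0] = 51.78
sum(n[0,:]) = -111.42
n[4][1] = 10.25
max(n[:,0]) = 51.78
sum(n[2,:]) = 1.1000000000000014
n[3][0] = -9.01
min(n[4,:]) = 10.25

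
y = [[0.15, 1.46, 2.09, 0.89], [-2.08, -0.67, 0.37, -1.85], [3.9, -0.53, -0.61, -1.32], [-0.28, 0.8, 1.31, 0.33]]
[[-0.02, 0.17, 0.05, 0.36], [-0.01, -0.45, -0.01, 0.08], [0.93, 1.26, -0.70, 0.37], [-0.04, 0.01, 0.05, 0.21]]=y @ [[0.2, 0.31, -0.15, 0.07],[-0.21, -0.01, 0.21, 0.30],[0.17, 0.10, -0.14, 0.05],[-0.11, -0.08, 0.07, -0.22]]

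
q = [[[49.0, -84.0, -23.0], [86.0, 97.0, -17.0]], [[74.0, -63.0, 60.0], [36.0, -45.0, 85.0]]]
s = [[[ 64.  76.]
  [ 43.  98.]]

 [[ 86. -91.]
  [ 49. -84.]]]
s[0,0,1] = 76.0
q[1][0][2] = 60.0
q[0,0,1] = -84.0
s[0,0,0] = 64.0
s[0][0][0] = 64.0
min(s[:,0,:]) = -91.0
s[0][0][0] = 64.0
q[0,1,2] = -17.0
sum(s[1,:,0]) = 135.0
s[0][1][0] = 43.0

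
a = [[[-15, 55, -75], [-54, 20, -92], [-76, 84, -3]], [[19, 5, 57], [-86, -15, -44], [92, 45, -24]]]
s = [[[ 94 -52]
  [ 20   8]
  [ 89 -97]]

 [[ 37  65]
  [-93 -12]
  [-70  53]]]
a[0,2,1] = 84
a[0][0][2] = -75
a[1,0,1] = 5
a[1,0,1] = 5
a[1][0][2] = 57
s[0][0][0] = 94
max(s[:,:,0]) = 94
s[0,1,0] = 20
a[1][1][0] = -86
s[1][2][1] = 53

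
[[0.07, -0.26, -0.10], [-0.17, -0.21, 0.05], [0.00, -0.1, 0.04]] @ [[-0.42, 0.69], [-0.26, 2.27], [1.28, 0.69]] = [[-0.09, -0.61], [0.19, -0.56], [0.08, -0.2]]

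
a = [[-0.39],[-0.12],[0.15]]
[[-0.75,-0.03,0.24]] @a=[[0.33]]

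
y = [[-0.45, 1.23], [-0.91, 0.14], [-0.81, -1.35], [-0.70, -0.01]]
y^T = [[-0.45, -0.91, -0.81, -0.7], [1.23, 0.14, -1.35, -0.01]]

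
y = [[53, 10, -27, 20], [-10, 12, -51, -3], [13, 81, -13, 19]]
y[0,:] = [53, 10, -27, 20]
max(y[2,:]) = 81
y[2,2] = -13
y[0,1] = 10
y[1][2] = -51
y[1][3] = -3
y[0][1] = 10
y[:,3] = [20, -3, 19]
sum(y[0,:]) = 56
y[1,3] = -3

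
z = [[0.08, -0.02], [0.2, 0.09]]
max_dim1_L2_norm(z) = 0.22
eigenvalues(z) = [(0.08+0.06j), (0.08-0.06j)]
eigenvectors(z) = [[0.02-0.30j, (0.02+0.3j)], [(-0.95+0j), -0.95-0.00j]]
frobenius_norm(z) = 0.23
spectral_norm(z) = 0.23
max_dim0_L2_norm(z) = 0.22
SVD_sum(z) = [[0.06,0.02], [0.21,0.08]] + [[0.02, -0.04], [-0.01, 0.01]]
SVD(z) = [[-0.30, -0.95], [-0.95, 0.30]] @ diag([0.22915316963117818, 0.048875605857978704]) @ [[-0.94, -0.35], [-0.35, 0.94]]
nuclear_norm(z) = 0.28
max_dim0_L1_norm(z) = 0.28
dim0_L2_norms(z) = [0.22, 0.09]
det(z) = 0.01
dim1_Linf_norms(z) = [0.08, 0.2]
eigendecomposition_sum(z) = [[0.04+0.03j,(-0.01+0.01j)], [0.10-0.13j,(0.05+0.03j)]] + [[0.04-0.03j, -0.01-0.01j], [(0.1+0.13j), 0.05-0.03j]]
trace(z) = 0.17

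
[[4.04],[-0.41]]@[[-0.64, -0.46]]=[[-2.59, -1.86],[0.26, 0.19]]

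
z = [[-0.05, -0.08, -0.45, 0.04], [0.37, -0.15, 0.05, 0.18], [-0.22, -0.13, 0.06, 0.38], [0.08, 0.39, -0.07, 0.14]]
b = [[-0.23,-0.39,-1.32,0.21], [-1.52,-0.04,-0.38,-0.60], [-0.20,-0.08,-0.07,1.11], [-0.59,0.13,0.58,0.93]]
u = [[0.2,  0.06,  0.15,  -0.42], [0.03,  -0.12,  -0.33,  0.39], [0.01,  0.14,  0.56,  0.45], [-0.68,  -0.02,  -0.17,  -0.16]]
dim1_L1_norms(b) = [2.15, 2.54, 1.46, 2.23]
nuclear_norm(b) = 4.76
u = z @ b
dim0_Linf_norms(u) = [0.68, 0.14, 0.56, 0.45]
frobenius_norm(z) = 0.90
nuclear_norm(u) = 2.15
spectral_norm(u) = 0.84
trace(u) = 0.48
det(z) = 0.04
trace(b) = 0.59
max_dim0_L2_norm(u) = 0.75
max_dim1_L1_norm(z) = 0.79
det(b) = -0.00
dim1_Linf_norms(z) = [0.45, 0.37, 0.38, 0.39]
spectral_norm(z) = 0.48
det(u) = 0.00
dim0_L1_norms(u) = [0.92, 0.34, 1.21, 1.42]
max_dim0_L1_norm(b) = 2.85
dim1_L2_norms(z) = [0.46, 0.44, 0.46, 0.43]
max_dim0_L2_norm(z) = 0.46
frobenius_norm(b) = 2.77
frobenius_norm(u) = 1.25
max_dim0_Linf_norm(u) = 0.68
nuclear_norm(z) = 1.79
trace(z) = 0.00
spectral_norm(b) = 1.81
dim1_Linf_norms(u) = [0.42, 0.39, 0.56, 0.68]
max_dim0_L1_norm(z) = 0.75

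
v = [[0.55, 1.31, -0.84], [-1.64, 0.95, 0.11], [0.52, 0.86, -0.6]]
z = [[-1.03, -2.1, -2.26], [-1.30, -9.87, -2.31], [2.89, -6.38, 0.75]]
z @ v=[[1.70, -5.29, 1.99], [14.27, -13.07, 1.39], [12.44, -1.63, -3.58]]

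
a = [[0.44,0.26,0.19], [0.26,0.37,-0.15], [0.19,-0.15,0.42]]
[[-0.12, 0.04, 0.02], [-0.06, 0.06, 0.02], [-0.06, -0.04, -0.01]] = a@[[-0.15,0.15,0.05], [-0.11,-0.00,0.02], [-0.11,-0.16,-0.03]]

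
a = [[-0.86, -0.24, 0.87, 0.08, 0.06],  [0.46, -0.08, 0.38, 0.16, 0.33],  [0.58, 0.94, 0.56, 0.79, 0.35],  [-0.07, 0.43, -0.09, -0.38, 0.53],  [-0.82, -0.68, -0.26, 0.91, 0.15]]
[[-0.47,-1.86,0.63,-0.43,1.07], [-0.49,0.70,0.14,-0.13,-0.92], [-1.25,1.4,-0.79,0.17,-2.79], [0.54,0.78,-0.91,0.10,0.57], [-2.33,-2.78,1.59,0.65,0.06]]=a@[[0.19, 1.78, -0.17, -0.12, -1.42], [0.44, 0.97, -1.33, 0.13, -0.58], [0.0, -0.06, 0.14, -0.64, -0.18], [-1.94, -0.8, 0.67, 0.47, -1.71], [-0.70, 0.34, -0.15, 0.30, 0.1]]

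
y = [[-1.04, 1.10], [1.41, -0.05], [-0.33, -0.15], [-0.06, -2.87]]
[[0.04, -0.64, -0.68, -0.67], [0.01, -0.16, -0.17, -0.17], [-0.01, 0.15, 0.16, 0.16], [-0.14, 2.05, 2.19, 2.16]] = y @ [[0.01, -0.14, -0.15, -0.15], [0.05, -0.71, -0.76, -0.75]]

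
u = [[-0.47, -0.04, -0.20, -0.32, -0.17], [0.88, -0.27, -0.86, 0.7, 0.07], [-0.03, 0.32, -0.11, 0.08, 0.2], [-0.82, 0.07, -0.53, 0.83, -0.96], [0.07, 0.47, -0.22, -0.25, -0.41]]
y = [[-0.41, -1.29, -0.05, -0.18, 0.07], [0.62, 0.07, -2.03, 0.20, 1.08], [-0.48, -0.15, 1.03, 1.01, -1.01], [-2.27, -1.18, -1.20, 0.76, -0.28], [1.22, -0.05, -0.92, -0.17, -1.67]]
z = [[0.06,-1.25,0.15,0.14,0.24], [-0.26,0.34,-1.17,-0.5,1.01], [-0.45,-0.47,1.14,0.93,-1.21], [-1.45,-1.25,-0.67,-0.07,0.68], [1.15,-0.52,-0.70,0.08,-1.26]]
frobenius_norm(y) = 4.97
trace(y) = -0.22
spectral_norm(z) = 2.79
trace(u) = -0.43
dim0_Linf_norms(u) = [0.88, 0.47, 0.86, 0.83, 0.96]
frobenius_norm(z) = 4.10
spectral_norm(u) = 1.65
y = z + u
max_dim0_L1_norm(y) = 5.23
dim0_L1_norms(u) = [2.27, 1.17, 1.92, 2.18, 1.81]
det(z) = -1.60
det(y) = -16.07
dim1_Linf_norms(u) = [0.47, 0.88, 0.32, 0.96, 0.47]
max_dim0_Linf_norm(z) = 1.45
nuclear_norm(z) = 7.84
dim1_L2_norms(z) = [1.29, 1.68, 2.01, 2.14, 1.92]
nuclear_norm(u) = 4.62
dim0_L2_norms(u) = [1.29, 0.63, 1.06, 1.16, 1.08]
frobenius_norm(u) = 2.39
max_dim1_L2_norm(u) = 1.6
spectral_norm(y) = 3.15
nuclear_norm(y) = 10.07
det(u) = 0.27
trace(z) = 0.21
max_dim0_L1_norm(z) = 4.4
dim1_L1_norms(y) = [2.0, 4.0, 3.68, 5.69, 4.03]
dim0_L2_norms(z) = [1.92, 1.93, 1.91, 1.07, 2.14]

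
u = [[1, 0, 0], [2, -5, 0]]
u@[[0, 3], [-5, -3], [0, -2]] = [[0, 3], [25, 21]]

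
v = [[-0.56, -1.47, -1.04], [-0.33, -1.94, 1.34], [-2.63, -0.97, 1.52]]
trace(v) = -0.98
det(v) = 10.34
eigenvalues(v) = [(2.51+0j), (-1.74+1.04j), (-1.74-1.04j)]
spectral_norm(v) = 3.69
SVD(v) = [[-0.2, 0.81, 0.55],  [-0.54, 0.38, -0.75],  [-0.82, -0.44, 0.36]] @ diag([3.688386621054375, 1.9007757877563005, 1.474874753430438]) @ [[0.66,0.58,-0.48],  [0.31,-0.79,-0.53],  [-0.68,0.20,-0.7]]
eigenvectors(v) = [[0.43+0.00j, 0.66+0.00j, (0.66-0j)],[-0.29+0.00j, (0.13-0.49j), 0.13+0.49j],[-0.86+0.00j, (0.56+0.03j), 0.56-0.03j]]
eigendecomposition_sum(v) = [[0.75+0.00j, (-0.06+0j), -0.86+0.00j], [(-0.5+0j), 0.04+0.00j, 0.58+0.00j], [-1.49+0.00j, 0.12+0.00j, (1.72+0j)]] + [[-0.65+0.30j, -0.71-1.14j, (-0.09+0.53j)], [0.09+0.54j, (-0.99+0.29j), (0.38+0.17j)], [-0.57+0.22j, (-0.54-1.01j), -0.10+0.45j]] + [[(-0.65-0.3j), -0.71+1.14j, -0.09-0.53j], [(0.09-0.54j), -0.99-0.29j, (0.38-0.17j)], [(-0.57-0.22j), (-0.54+1.01j), -0.10-0.45j]]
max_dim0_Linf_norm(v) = 2.63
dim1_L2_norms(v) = [1.89, 2.38, 3.19]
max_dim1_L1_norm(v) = 5.12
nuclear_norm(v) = 7.06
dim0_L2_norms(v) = [2.71, 2.62, 2.28]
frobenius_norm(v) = 4.40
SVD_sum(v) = [[-0.48,-0.41,0.34], [-1.31,-1.14,0.94], [-2.01,-1.74,1.45]] + [[0.47,-1.22,-0.81], [0.22,-0.58,-0.38], [-0.26,0.67,0.44]] + [[-0.56,  0.17,  -0.57], [0.76,  -0.23,  0.78], [-0.36,  0.11,  -0.37]]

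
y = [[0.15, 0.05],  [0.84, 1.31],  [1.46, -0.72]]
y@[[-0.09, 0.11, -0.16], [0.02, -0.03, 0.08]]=[[-0.01, 0.02, -0.02],[-0.05, 0.05, -0.03],[-0.15, 0.18, -0.29]]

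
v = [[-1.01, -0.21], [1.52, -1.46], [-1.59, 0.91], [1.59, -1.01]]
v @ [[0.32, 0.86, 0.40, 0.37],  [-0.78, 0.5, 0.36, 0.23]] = [[-0.16, -0.97, -0.48, -0.42], [1.63, 0.58, 0.08, 0.23], [-1.22, -0.91, -0.31, -0.38], [1.30, 0.86, 0.27, 0.36]]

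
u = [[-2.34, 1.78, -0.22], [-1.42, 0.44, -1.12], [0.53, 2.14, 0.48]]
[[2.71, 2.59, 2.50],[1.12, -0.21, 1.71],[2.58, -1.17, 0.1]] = u@[[-0.13, -1.77, -0.78], [1.31, -0.60, 0.33], [-0.32, 2.20, -0.41]]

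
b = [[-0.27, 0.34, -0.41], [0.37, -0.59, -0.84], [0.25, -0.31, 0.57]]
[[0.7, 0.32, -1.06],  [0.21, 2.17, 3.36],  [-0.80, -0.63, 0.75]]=b@ [[-1.52, -0.45, 2.74], [-0.14, -1.5, -2.34], [-0.82, -1.73, -1.15]]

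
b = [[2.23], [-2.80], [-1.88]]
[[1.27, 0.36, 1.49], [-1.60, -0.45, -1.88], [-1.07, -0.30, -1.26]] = b@[[0.57, 0.16, 0.67]]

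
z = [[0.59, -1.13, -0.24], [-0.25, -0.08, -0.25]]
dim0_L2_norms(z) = [0.64, 1.13, 0.35]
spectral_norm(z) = 1.30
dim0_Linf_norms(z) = [0.59, 1.13, 0.25]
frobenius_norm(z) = 1.35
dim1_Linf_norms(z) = [1.13, 0.25]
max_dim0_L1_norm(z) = 1.21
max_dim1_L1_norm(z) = 1.96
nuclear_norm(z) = 1.66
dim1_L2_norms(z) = [1.3, 0.36]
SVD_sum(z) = [[0.59,-1.13,-0.24],  [0.0,-0.00,-0.00]] + [[0.0,0.0,0.00], [-0.25,-0.08,-0.25]]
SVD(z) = [[-1.0, -0.0], [-0.00, 1.0]] @ diag([1.297152813507386, 0.3624839008975049]) @ [[-0.45, 0.87, 0.19],[-0.69, -0.21, -0.69]]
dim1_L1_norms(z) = [1.96, 0.58]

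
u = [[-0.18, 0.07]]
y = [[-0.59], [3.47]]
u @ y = [[0.35]]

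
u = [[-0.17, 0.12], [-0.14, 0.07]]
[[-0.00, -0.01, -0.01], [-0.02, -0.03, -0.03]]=u @ [[0.40,0.67,0.56], [0.53,0.89,0.75]]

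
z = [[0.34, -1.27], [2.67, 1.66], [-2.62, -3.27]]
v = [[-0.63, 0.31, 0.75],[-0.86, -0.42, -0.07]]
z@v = [[0.88, 0.64, 0.34], [-3.11, 0.13, 1.89], [4.46, 0.56, -1.74]]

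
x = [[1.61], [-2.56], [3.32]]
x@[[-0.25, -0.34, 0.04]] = [[-0.4, -0.55, 0.06], [0.64, 0.87, -0.10], [-0.83, -1.13, 0.13]]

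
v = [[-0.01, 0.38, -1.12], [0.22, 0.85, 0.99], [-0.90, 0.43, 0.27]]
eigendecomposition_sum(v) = [[-0.52, 0.23, -0.59],[0.27, -0.12, 0.30],[-0.42, 0.19, -0.47]] + [[0.39,0.24,-0.32], [0.72,0.44,-0.6], [-0.06,-0.04,0.05]] + [[0.13, -0.09, -0.21], [-0.77, 0.53, 1.29], [-0.41, 0.28, 0.69]]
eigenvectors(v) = [[0.72, -0.47, -0.14], [-0.37, -0.88, 0.87], [0.58, 0.08, 0.47]]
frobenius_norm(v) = 2.05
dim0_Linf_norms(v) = [0.9, 0.85, 1.12]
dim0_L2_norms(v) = [0.93, 1.03, 1.52]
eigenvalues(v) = [-1.12, 0.88, 1.35]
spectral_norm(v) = 1.58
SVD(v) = [[-0.58, 0.56, 0.59], [0.77, 0.12, 0.63], [0.28, 0.82, -0.50]] @ diag([1.5832754109767968, 1.020662430762382, 0.8180386148749212]) @ [[-0.05, 0.35, 0.94], [-0.7, 0.65, -0.28], [0.71, 0.67, -0.21]]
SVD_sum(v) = [[0.05, -0.32, -0.86],[-0.06, 0.42, 1.13],[-0.02, 0.16, 0.42]] + [[-0.4,0.37,-0.16], [-0.08,0.08,-0.03], [-0.59,0.55,-0.24]] + [[0.34,0.33,-0.1],[0.37,0.35,-0.11],[-0.29,-0.27,0.09]]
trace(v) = 1.11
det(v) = -1.32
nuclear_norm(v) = 3.42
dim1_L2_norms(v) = [1.18, 1.32, 1.03]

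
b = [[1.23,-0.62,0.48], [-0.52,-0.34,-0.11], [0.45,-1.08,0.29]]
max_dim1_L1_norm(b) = 2.33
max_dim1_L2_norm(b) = 1.46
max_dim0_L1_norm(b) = 2.2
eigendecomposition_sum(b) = [[1.23, -0.63, 0.48], [-0.35, 0.18, -0.14], [0.68, -0.35, 0.26]] + [[-0.0,-0.01,0.0], [0.00,0.00,-0.0], [0.01,0.02,-0.01]] + [[0.01, 0.02, -0.0], [-0.17, -0.53, 0.03], [-0.24, -0.75, 0.04]]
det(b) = 0.01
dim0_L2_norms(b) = [1.41, 1.29, 0.57]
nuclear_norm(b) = 2.67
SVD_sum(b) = [[1.03, -0.87, 0.45], [-0.15, 0.12, -0.06], [0.78, -0.66, 0.34]] + [[0.2, 0.25, 0.03],[-0.37, -0.47, -0.05],[-0.33, -0.42, -0.05]] + [[-0.0,0.00,0.0], [-0.0,0.0,0.01], [0.00,-0.00,-0.0]]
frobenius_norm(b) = 1.99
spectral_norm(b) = 1.80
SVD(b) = [[-0.79,0.37,-0.48], [0.11,-0.69,-0.71], [-0.6,-0.62,0.50]] @ diag([1.797187724938495, 0.8653603540065685, 0.008230373261379034]) @ [[-0.72, 0.61, -0.32], [0.62, 0.78, 0.09], [0.30, -0.13, -0.95]]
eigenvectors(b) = [[-0.85,0.29,-0.02], [0.24,-0.15,0.57], [-0.47,-0.95,0.82]]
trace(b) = 1.18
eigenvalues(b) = [1.67, -0.02, -0.48]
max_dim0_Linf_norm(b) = 1.23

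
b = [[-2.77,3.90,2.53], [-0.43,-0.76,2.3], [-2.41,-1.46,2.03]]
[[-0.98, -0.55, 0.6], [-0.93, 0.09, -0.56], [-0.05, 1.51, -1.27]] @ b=[[1.51,  -4.28,  -2.53], [3.89,  -2.88,  -3.28], [2.55,  0.51,  0.77]]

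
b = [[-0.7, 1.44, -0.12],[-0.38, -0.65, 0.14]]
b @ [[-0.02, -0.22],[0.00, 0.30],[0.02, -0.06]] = [[0.01,0.59], [0.01,-0.12]]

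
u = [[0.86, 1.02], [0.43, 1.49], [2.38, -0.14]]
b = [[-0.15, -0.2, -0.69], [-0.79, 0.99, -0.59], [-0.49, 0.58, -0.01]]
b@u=[[-1.86, -0.35], [-1.66, 0.75], [-0.20, 0.37]]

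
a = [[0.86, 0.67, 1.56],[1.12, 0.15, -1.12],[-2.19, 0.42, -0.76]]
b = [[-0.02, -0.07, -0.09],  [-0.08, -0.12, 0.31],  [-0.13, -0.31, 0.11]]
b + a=[[0.84, 0.6, 1.47], [1.04, 0.03, -0.81], [-2.32, 0.11, -0.65]]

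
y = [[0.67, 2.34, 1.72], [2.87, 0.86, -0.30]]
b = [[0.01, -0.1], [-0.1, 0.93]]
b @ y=[[-0.28, -0.06, 0.05], [2.60, 0.57, -0.45]]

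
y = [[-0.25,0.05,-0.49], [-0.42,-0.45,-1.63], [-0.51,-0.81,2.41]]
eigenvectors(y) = [[0.11, 0.69, -0.15], [0.96, -0.72, -0.42], [0.25, -0.09, 0.9]]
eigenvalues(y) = [-0.92, -0.24, 2.87]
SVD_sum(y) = [[0.03, 0.07, -0.47], [0.09, 0.24, -1.49], [-0.15, -0.4, 2.50]] + [[-0.13,-0.15,-0.03], [-0.55,-0.65,-0.14], [-0.35,-0.42,-0.09]] + [[-0.15,0.13,0.01],  [0.04,-0.03,-0.00],  [-0.01,0.00,0.0]]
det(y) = 0.64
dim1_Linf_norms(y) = [0.49, 1.63, 2.41]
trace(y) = 1.71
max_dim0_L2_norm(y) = 2.95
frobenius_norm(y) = 3.17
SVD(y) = [[0.16, -0.19, -0.97], [0.51, -0.83, 0.25], [-0.85, -0.53, -0.04]] @ diag([2.987979976135488, 1.0466169460890944, 0.2043737516720482]) @ [[0.06, 0.16, -0.99], [0.64, 0.76, 0.16], [0.77, -0.64, -0.05]]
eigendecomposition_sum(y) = [[-0.09,-0.08,-0.05], [-0.79,-0.71,-0.46], [-0.21,-0.19,-0.12]] + [[-0.21, 0.03, -0.02],  [0.22, -0.03, 0.02],  [0.03, -0.0, 0.0]] + [[0.05, 0.10, -0.42],[0.15, 0.29, -1.19],[-0.33, -0.62, 2.53]]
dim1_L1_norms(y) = [0.79, 2.5, 3.73]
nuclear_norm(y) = 4.24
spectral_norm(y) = 2.99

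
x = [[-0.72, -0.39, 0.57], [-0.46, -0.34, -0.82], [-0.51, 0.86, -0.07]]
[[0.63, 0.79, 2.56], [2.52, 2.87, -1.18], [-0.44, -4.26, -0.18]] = x @ [[-1.4, 0.28, -1.23], [-1.48, -4.92, -0.74], [-1.67, -1.62, 2.44]]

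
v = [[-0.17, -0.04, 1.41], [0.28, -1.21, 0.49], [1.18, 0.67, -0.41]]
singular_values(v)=[1.84, 1.1, 1.09]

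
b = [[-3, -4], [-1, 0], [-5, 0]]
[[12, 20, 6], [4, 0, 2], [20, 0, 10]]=b @ [[-4, 0, -2], [0, -5, 0]]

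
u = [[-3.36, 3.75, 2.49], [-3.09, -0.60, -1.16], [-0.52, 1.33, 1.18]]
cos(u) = [[-6.31, 14.30, 10.54], [-13.43, 5.54, 1.48], [0.28, 3.63, 4.02]]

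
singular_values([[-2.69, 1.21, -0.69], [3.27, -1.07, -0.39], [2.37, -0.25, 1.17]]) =[5.13, 1.27, 0.51]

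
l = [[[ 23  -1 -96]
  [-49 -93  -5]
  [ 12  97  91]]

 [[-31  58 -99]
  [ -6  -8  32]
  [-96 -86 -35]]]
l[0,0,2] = -96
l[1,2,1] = -86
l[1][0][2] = -99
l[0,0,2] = -96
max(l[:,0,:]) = 58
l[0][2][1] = 97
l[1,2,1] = -86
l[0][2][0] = 12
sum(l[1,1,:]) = 18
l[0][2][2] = 91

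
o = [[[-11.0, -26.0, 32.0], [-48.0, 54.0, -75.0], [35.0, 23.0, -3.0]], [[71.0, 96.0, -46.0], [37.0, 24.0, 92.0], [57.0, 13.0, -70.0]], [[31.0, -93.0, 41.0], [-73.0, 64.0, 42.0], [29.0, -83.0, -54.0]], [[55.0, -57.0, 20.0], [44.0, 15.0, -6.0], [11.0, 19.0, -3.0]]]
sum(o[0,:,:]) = -19.0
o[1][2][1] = 13.0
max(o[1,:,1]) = 96.0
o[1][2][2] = -70.0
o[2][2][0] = 29.0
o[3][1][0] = 44.0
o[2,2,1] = -83.0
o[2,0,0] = 31.0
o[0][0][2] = 32.0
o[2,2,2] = -54.0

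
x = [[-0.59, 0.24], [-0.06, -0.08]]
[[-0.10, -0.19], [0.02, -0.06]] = x @[[0.03, 0.47], [-0.33, 0.37]]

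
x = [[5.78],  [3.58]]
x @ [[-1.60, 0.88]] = [[-9.25, 5.09],  [-5.73, 3.15]]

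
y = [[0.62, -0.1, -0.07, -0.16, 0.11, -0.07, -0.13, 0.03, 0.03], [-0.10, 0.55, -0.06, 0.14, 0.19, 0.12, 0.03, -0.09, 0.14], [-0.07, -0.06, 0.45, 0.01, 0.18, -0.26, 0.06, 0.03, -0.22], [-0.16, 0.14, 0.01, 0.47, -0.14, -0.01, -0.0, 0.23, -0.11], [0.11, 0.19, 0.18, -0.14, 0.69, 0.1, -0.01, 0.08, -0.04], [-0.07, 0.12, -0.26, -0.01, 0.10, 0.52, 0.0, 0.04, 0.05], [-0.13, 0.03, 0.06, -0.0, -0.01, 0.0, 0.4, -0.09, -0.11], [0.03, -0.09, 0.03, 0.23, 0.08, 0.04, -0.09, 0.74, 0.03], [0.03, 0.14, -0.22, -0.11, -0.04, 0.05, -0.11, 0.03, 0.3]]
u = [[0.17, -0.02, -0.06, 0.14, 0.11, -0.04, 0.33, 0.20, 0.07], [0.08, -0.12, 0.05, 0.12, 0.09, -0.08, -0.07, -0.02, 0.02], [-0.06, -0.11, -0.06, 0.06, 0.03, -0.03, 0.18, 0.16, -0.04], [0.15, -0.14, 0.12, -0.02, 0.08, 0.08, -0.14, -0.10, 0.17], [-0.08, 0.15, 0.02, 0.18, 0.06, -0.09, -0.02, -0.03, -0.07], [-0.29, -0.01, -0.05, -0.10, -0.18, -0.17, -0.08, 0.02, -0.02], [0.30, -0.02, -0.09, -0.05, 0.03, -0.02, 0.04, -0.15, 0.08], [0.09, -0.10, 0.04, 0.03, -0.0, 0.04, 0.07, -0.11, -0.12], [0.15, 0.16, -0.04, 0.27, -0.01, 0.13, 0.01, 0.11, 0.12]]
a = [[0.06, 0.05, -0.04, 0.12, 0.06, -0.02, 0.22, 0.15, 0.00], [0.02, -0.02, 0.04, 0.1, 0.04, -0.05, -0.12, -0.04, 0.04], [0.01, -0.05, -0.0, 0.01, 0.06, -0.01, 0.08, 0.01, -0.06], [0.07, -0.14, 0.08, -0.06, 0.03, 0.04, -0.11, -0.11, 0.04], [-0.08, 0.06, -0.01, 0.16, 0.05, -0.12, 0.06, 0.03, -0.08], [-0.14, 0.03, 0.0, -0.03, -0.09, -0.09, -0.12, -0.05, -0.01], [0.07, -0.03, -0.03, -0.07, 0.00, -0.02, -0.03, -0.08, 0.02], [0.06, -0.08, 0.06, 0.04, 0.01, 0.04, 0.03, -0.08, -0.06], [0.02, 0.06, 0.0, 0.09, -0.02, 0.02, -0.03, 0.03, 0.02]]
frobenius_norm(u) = 1.04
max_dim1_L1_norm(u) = 1.14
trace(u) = -0.09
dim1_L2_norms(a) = [0.31, 0.18, 0.13, 0.25, 0.25, 0.23, 0.14, 0.17, 0.12]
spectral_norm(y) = 0.91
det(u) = 0.00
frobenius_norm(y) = 1.89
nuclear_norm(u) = 2.59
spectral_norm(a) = 0.44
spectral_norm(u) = 0.65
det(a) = -0.00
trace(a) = -0.15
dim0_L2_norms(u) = [0.52, 0.32, 0.2, 0.4, 0.25, 0.27, 0.42, 0.35, 0.28]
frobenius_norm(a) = 0.63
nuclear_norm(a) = 1.40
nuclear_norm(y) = 4.74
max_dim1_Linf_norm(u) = 0.33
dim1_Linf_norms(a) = [0.22, 0.12, 0.08, 0.14, 0.16, 0.14, 0.08, 0.08, 0.09]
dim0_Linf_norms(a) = [0.14, 0.14, 0.08, 0.16, 0.09, 0.12, 0.22, 0.15, 0.08]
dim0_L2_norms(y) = [0.68, 0.64, 0.6, 0.59, 0.77, 0.61, 0.45, 0.79, 0.43]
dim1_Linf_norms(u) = [0.33, 0.12, 0.18, 0.17, 0.18, 0.29, 0.3, 0.12, 0.27]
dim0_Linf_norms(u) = [0.3, 0.16, 0.12, 0.27, 0.18, 0.17, 0.33, 0.2, 0.17]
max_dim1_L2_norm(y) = 0.79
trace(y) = 4.74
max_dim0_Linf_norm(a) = 0.22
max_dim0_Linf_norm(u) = 0.33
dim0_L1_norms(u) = [1.37, 0.83, 0.53, 0.97, 0.59, 0.68, 0.94, 0.9, 0.71]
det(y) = 0.00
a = y @ u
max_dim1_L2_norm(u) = 0.47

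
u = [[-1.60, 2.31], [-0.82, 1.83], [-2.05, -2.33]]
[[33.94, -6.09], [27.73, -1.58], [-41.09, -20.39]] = u @ [[1.87, 7.24], [15.99, 2.38]]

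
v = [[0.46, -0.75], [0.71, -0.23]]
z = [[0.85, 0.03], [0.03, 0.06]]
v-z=[[-0.39, -0.78], [0.68, -0.29]]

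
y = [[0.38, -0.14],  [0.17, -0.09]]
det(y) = -0.01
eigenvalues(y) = [0.32, -0.03]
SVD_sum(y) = [[0.38, -0.15], [0.18, -0.07]] + [[0.0, 0.01], [-0.01, -0.02]]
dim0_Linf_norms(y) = [0.38, 0.14]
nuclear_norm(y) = 0.47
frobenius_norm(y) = 0.45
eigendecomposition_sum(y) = [[0.37, -0.13], [0.15, -0.05]] + [[0.01, -0.01], [0.02, -0.04]]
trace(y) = 0.29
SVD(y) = [[-0.9, -0.43], [-0.43, 0.9]] @ diag([0.44772808955424365, 0.023228384018421082]) @ [[-0.93,0.37], [-0.37,-0.93]]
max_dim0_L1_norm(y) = 0.55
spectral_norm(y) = 0.45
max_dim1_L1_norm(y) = 0.52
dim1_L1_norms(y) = [0.52, 0.26]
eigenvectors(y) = [[0.92, 0.32], [0.38, 0.95]]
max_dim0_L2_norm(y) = 0.42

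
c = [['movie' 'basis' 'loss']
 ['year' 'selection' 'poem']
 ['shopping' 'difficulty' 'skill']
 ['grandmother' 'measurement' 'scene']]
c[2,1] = 'difficulty'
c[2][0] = 'shopping'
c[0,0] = 'movie'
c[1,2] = 'poem'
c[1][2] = 'poem'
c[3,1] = 'measurement'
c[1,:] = ['year', 'selection', 'poem']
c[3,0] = 'grandmother'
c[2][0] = 'shopping'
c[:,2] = ['loss', 'poem', 'skill', 'scene']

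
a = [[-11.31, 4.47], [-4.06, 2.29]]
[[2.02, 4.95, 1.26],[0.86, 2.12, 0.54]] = a @ [[-0.10, -0.24, -0.06], [0.20, 0.50, 0.13]]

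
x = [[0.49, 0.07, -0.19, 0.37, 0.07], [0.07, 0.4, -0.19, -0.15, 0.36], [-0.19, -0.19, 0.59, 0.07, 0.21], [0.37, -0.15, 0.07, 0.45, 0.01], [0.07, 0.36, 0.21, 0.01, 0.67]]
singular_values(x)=[0.94, 0.88, 0.76, 0.02, 0.0]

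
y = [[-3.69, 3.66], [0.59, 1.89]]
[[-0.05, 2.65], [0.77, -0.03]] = y@ [[0.32, -0.56], [0.31, 0.16]]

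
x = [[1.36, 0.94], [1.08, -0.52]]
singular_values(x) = [1.81, 0.95]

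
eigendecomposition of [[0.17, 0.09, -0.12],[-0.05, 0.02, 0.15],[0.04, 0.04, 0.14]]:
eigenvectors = [[-0.64, 0.73, -0.52], [0.77, -0.65, 0.71], [-0.06, -0.21, 0.48]]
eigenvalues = [0.05, 0.12, 0.16]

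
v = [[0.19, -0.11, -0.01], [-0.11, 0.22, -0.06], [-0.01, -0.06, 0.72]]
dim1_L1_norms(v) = [0.31, 0.39, 0.79]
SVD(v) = [[0.01, -0.67, -0.74], [-0.12, 0.74, -0.67], [0.99, 0.09, -0.08]] @ diag([0.7271166661987627, 0.3124458636874915, 0.0904374701137459]) @ [[0.01, -0.12, 0.99], [-0.67, 0.74, 0.09], [-0.74, -0.67, -0.08]]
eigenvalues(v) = [0.09, 0.31, 0.73]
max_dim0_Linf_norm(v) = 0.72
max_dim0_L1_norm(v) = 0.79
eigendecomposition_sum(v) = [[0.05,0.04,0.01], [0.04,0.04,0.00], [0.01,0.00,0.0]] + [[0.14,-0.15,-0.02], [-0.15,0.17,0.02], [-0.02,0.02,0.00]] + [[0.00, -0.00, 0.00], [-0.00, 0.01, -0.09], [0.00, -0.09, 0.72]]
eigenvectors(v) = [[-0.74, -0.67, 0.01], [-0.67, 0.74, -0.12], [-0.08, 0.09, 0.99]]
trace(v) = 1.13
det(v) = 0.02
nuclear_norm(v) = 1.13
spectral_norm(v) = 0.73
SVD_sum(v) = [[0.0, -0.00, 0.0], [-0.0, 0.01, -0.09], [0.0, -0.09, 0.72]] + [[0.14,-0.15,-0.02], [-0.15,0.17,0.02], [-0.02,0.02,0.00]] + [[0.05,0.04,0.01], [0.04,0.04,0.00], [0.01,0.00,0.00]]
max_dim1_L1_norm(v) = 0.79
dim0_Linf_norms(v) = [0.19, 0.22, 0.72]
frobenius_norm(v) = 0.80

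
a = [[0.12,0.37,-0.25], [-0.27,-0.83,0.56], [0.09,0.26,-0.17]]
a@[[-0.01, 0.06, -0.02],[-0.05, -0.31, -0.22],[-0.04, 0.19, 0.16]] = [[-0.01, -0.16, -0.12], [0.02, 0.35, 0.28], [-0.01, -0.11, -0.09]]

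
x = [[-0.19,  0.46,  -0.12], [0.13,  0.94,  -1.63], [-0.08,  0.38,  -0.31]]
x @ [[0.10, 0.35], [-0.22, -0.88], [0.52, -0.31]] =[[-0.18,  -0.43],[-1.04,  -0.28],[-0.25,  -0.27]]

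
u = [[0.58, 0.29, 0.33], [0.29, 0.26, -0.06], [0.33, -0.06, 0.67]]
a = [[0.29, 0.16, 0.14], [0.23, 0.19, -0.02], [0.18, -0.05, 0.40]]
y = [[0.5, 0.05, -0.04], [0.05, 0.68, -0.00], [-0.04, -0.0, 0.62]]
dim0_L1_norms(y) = [0.59, 0.73, 0.66]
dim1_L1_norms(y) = [0.59, 0.73, 0.66]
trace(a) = 0.88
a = y @ u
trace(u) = 1.51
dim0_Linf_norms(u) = [0.58, 0.29, 0.67]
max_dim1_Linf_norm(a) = 0.4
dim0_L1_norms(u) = [1.2, 0.61, 1.06]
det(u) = 0.00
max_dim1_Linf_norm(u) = 0.67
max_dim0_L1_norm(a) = 0.7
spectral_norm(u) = 0.99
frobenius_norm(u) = 1.12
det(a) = 0.00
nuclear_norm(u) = 1.51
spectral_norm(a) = 0.54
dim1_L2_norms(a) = [0.36, 0.3, 0.44]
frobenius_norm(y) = 1.05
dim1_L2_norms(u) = [0.73, 0.39, 0.75]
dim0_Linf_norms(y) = [0.5, 0.68, 0.62]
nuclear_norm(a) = 0.89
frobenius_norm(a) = 0.64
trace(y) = 1.80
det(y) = 0.21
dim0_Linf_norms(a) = [0.29, 0.19, 0.4]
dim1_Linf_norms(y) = [0.5, 0.68, 0.62]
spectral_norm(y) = 0.69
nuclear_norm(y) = 1.80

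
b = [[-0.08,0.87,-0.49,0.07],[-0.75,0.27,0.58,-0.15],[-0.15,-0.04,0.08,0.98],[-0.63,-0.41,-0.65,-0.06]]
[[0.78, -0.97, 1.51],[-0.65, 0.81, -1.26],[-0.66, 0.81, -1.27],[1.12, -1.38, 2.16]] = b @[[-0.18, 0.22, -0.35], [0.06, -0.08, 0.12], [-1.53, 1.9, -2.96], [-0.57, 0.7, -1.10]]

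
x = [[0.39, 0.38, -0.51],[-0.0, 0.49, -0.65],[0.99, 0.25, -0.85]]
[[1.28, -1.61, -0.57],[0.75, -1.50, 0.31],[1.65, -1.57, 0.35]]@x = [[-0.07, -0.45, 0.88], [0.6, -0.37, 0.33], [0.99, -0.05, -0.12]]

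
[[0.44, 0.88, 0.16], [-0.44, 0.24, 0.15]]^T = [[0.44, -0.44], [0.88, 0.24], [0.16, 0.15]]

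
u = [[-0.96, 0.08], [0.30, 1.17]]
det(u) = -1.15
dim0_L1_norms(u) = [1.26, 1.25]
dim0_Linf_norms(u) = [0.96, 1.17]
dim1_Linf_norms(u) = [0.96, 1.17]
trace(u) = 0.21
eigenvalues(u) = [-0.97, 1.18]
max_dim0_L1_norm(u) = 1.26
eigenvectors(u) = [[-0.99, -0.04], [0.14, -1.0]]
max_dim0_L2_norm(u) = 1.17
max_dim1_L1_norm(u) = 1.47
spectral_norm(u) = 1.23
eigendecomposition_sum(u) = [[-0.97, 0.04], [0.14, -0.01]] + [[0.01, 0.04], [0.16, 1.18]]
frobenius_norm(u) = 1.54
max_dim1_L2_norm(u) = 1.21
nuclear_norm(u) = 2.16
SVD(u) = [[-0.31, 0.95], [0.95, 0.31]] @ diag([1.2338846667685157, 0.9297465402536051]) @ [[0.47, 0.88], [-0.88, 0.47]]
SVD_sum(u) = [[-0.18, -0.34], [0.55, 1.03]] + [[-0.78, 0.42], [-0.25, 0.14]]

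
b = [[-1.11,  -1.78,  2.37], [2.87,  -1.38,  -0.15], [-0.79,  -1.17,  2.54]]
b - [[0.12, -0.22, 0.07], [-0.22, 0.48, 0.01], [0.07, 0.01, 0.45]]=[[-1.23, -1.56, 2.3], [3.09, -1.86, -0.16], [-0.86, -1.18, 2.09]]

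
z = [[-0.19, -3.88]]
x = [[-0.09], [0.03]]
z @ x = [[-0.1]]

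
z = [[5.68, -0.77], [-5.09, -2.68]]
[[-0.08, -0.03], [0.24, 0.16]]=z@ [[-0.02, -0.01], [-0.05, -0.04]]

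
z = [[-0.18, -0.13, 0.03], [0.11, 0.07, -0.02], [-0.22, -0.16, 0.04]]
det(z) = 0.000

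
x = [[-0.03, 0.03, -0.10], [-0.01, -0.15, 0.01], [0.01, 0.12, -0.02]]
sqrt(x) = [[0.00+0.19j, 0.00+0.08j, 0.00+0.32j], [0.00+0.02j, 0.38j, -0.03j], [0.00-0.02j, 0.00-0.23j, 0.00+0.14j]]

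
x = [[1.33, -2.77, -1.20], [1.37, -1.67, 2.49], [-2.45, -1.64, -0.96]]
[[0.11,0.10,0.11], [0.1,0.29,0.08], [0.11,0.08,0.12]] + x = [[1.44,-2.67,-1.09], [1.47,-1.38,2.57], [-2.34,-1.56,-0.84]]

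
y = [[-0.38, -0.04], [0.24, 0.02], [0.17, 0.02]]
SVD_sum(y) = [[-0.38, -0.04], [0.24, 0.02], [0.17, 0.02]] + [[0.0, -0.00], [0.0, -0.00], [-0.00, 0.0]]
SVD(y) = [[-0.79, -0.28], [0.5, -0.81], [0.35, 0.52]] @ diag([0.482982097818436, 0.005319134036928192]) @ [[0.99, 0.10],[-0.1, 0.99]]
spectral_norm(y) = 0.48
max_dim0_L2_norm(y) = 0.48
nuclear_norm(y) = 0.49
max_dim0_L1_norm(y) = 0.79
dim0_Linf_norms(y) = [0.38, 0.04]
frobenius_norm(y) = 0.48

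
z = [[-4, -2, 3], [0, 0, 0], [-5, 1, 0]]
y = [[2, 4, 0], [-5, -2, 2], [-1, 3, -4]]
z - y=[[-6, -6, 3], [5, 2, -2], [-4, -2, 4]]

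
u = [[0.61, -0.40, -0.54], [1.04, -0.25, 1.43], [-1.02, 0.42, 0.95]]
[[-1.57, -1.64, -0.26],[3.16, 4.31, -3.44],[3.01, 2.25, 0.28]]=u @ [[-0.88,  1.20,  -1.37],[-1.01,  2.46,  0.38],[2.67,  2.57,  -1.34]]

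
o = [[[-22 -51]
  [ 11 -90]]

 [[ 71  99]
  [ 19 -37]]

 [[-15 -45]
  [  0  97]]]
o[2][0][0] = -15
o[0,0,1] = -51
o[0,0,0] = -22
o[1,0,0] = 71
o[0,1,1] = -90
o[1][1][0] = 19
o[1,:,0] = [71, 19]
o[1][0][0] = 71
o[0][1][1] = -90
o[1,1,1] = -37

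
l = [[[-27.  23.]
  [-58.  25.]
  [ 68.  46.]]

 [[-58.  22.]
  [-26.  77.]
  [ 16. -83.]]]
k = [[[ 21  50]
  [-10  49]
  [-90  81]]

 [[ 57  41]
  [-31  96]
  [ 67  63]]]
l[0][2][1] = 46.0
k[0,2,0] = -90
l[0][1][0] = -58.0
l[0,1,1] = 25.0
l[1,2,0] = 16.0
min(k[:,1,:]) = -31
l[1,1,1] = 77.0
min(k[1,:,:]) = -31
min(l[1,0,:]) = -58.0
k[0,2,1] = 81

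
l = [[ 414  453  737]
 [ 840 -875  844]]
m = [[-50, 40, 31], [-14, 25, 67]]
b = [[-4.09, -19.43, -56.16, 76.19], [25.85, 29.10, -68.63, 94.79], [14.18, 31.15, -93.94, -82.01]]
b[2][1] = 31.15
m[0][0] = -50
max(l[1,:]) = 844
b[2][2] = -93.94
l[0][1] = 453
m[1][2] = 67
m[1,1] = 25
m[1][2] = 67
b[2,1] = 31.15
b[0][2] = -56.16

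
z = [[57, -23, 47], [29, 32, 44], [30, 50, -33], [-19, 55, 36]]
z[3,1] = 55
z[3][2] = 36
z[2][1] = 50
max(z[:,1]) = 55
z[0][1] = -23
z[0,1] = -23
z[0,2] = 47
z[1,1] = 32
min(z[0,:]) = -23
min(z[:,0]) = -19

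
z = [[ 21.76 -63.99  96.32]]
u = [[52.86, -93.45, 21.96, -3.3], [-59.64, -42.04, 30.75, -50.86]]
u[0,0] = 52.86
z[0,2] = 96.32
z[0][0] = 21.76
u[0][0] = 52.86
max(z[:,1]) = -63.99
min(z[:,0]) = 21.76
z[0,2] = 96.32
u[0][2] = 21.96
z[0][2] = 96.32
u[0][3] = -3.3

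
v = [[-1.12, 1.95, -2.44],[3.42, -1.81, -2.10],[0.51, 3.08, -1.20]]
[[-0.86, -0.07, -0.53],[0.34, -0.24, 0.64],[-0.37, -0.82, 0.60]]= v@[[0.19, -0.24, 0.41], [-0.07, -0.25, 0.20], [0.21, -0.06, 0.19]]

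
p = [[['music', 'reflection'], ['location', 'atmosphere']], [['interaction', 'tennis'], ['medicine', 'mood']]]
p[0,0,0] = 'music'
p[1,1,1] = 'mood'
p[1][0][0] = 'interaction'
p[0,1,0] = 'location'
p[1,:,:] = [['interaction', 'tennis'], ['medicine', 'mood']]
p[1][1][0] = 'medicine'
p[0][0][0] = 'music'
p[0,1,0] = 'location'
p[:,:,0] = [['music', 'location'], ['interaction', 'medicine']]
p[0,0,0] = 'music'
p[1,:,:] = [['interaction', 'tennis'], ['medicine', 'mood']]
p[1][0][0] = 'interaction'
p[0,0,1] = 'reflection'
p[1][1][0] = 'medicine'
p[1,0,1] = 'tennis'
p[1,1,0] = 'medicine'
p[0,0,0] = 'music'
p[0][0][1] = 'reflection'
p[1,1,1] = 'mood'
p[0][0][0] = 'music'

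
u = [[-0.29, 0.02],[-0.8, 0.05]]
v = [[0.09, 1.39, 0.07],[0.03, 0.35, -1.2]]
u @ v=[[-0.03, -0.40, -0.04], [-0.07, -1.09, -0.12]]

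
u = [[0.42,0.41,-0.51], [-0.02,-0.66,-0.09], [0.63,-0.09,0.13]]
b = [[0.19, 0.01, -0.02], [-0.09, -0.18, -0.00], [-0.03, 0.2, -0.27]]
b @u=[[0.07,0.07,-0.10],[-0.03,0.08,0.06],[-0.19,-0.12,-0.04]]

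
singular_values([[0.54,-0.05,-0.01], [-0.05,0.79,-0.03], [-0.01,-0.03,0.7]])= [0.81, 0.69, 0.53]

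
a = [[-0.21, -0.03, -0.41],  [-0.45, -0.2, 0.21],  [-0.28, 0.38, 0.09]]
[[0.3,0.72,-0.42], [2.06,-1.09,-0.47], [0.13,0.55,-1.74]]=a @ [[-3.12, 0.42, 2.34], [-2.20, 2.27, -2.87], [1.03, -2.14, 0.04]]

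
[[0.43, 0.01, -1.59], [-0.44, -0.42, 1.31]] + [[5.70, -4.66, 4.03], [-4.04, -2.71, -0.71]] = [[6.13, -4.65, 2.44],[-4.48, -3.13, 0.60]]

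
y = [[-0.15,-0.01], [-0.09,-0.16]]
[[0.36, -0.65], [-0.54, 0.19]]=y @[[-2.75, 4.57],[4.9, -3.75]]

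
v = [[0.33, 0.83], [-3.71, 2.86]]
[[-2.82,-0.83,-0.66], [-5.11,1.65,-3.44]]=v@[[-0.95, -0.93, 0.24], [-3.02, -0.63, -0.89]]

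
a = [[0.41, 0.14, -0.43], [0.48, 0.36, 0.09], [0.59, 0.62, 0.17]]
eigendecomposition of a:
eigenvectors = [[(-0.08+0.5j), (-0.08-0.5j), 0.57+0.00j], [0.47+0.09j, (0.47-0.09j), -0.71+0.00j], [0.72+0.00j, (0.72-0j), (0.42+0j)]]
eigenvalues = [(0.51+0.48j), (0.51-0.48j), (-0.08+0j)]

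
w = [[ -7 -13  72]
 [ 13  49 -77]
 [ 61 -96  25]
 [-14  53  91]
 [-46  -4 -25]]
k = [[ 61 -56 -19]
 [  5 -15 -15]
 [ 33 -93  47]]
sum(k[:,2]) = 13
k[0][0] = 61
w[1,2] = -77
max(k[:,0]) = 61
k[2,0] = 33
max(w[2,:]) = 61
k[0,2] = -19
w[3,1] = 53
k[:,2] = [-19, -15, 47]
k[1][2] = -15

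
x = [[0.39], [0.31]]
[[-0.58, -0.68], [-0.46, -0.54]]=x @ [[-1.49,-1.74]]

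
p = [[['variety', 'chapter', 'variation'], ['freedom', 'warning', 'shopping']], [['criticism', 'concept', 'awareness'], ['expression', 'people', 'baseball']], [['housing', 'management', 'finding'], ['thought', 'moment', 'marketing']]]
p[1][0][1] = 'concept'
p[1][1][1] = 'people'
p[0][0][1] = 'chapter'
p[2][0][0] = 'housing'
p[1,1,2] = 'baseball'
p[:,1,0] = ['freedom', 'expression', 'thought']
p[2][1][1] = 'moment'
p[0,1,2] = 'shopping'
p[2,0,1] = 'management'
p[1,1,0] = 'expression'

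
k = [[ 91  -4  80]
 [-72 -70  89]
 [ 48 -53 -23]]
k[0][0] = 91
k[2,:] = [48, -53, -23]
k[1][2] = 89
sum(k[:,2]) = 146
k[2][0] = 48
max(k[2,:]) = 48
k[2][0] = 48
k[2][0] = 48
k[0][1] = -4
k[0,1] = -4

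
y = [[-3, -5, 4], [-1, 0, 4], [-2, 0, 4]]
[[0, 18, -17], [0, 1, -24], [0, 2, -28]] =y @ [[0, -1, 4], [0, -3, -3], [0, 0, -5]]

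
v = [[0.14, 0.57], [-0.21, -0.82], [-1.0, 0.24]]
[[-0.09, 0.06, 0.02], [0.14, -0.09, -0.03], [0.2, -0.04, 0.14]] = v@[[-0.23,0.06,-0.12], [-0.11,0.09,0.07]]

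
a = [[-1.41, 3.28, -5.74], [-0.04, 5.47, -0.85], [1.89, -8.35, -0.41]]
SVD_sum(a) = [[-0.89, 4.54, -1.14], [-1.02, 5.16, -1.3], [1.54, -7.82, 1.96]] + [[-0.36, -1.23, -4.62], [0.04, 0.15, 0.56], [-0.18, -0.62, -2.31]] + [[-0.15, -0.03, 0.02],[0.93, 0.16, -0.12],[0.53, 0.09, -0.07]]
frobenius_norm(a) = 12.24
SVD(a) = [[-0.44, 0.89, -0.14], [-0.50, -0.11, 0.86], [0.75, 0.44, 0.49]] @ diag([10.931743060366413, 5.3918952890284055, 1.1073657274288387]) @ [[0.19, -0.95, 0.24],[-0.08, -0.26, -0.96],[0.98, 0.16, -0.12]]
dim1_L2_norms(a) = [6.76, 5.54, 8.57]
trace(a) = 3.65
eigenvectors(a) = [[(0.87+0j), 0.87-0.00j, (0.64+0j)], [0.03-0.05j, 0.03+0.05j, (0.56+0j)], [(-0-0.48j), (-0+0.48j), -0.53+0.00j]]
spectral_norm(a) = 10.93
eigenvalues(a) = [(-1.29+2.97j), (-1.29-2.97j), (6.22+0j)]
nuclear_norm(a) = 17.43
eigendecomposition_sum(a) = [[-0.60+1.56j,(-1.69-2.61j),-2.53-0.90j], [0.07+0.08j,(-0.2+0.02j),(-0.13+0.11j)], [0.86+0.32j,(-1.43+0.94j),-0.48+1.40j]] + [[-0.60-1.56j, -1.69+2.61j, (-2.53+0.9j)], [0.07-0.08j, (-0.2-0.02j), (-0.13-0.11j)], [(0.86-0.32j), (-1.43-0.94j), (-0.48-1.4j)]] + [[-0.20+0.00j, 6.65-0.00j, -0.68+0.00j],[-0.18+0.00j, (5.86-0j), -0.60+0.00j],[0.17-0.00j, (-5.49+0j), (0.56-0j)]]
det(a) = 65.27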